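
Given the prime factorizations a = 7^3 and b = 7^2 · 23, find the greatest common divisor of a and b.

min exponent per shared prime: 7^2 = 49

49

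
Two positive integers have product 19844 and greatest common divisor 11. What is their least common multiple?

Since gcd(a,b)·lcm(a,b) = ab, lcm = 19844/11 = 1804.

1804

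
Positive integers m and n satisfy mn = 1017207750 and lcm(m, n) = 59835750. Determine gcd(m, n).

gcd·lcm = product, so gcd = 1017207750/59835750 = 17.

17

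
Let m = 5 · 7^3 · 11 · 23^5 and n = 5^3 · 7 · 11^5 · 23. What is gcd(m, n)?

min exponent per shared prime: 5 · 7 · 11 · 23 = 8855

8855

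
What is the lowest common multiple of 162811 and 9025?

162811 = 11 · 19² · 41; 9025 = 5² · 19²
max exponents: 5² · 11 · 19² · 41 = 4070275

4070275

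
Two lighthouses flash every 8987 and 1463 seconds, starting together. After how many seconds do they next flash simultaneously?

8987 = 11 · 19 · 43; 1463 = 7 · 11 · 19
max exponents: 7 · 11 · 19 · 43 = 62909

62909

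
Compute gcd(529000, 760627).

529000 = 2³ · 5³ · 23²
760627 = 7² · 19² · 43
Common: 1 = 1

1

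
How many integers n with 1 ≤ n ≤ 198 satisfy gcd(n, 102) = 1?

62

102 = 2·3·17. Inclusion–exclusion on these primes:
198 − ⌊198/2⌋ − ⌊198/3⌋ − ⌊198/17⌋ + ⌊198/6⌋ + ⌊198/34⌋ + ⌊198/51⌋ − ⌊198/102⌋ = 62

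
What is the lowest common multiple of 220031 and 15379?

483408107

gcd first: 220031 = 14·15379 + 4725; 15379 = 3·4725 + 1204; 4725 = 3·1204 + 1113; 1204 = 1·1113 + 91; 1113 = 12·91 + 21; 91 = 4·21 + 7; 21 = 3·7 + 0 → gcd = 7
lcm = 220031·15379/gcd = 3383856749/7 = 483408107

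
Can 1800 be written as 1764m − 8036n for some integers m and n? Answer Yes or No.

No

gcd(1764, 8036): 8036 = 4·1764 + 980; 1764 = 1·980 + 784; 980 = 1·784 + 196; 784 = 4·196 + 0 → 196
196 does not divide 1800, so a solution does not exist.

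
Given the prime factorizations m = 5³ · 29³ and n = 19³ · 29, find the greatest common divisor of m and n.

min exponent per shared prime: 29 = 29

29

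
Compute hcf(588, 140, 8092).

588 = 2² · 3 · 7²; 140 = 2² · 5 · 7; 8092 = 2² · 7 · 17²
gcd takes min exponent of each prime: 2² · 7 = 28

28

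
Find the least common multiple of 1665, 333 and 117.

lcm(1665, 333) = 1665·333/gcd = 554445/333 = 1665
lcm(1665, 117) = 1665·117/gcd = 194805/9 = 21645

21645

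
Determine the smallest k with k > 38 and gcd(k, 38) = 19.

57

Multiples of 19 above 38: 19·3, 19·4, … . Need the cofactor coprime to 38/19 = 2.
Checking s = 3, 4, … the first with gcd(s, 2) = 1 is s = 3, giving 57.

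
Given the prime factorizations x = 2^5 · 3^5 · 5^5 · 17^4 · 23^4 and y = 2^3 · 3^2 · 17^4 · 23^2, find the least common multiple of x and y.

567954183912300000

max exponent per prime: 2^5 · 3^5 · 5^5 · 17^4 · 23^4 = 567954183912300000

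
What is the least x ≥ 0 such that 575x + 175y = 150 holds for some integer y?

3

Euclid: 575 = 3·175 + 50; 175 = 3·50 + 25; 50 = 2·25 + 0 → gcd = 25; 150 = 25·6.
Back-substitution yields 575·(-3) + 175·(10) = 25, so one solution is x = -3·6 = -18, y = 10·6 = 60.
Solutions in x differ by 175/25 = 7; the one in [0, 7) is -18 mod 7 = 3.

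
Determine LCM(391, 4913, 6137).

40792639

391 = 17 · 23; 4913 = 17³; 6137 = 17 · 19²
lcm takes max exponent of each prime: 17³ · 19² · 23 = 40792639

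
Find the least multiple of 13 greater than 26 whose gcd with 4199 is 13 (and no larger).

Multiples of 13 above 26: 13·3, 13·4, … . Need the cofactor coprime to 4199/13 = 323.
Checking s = 3, 4, … the first with gcd(s, 323) = 1 is s = 3, giving 39.

39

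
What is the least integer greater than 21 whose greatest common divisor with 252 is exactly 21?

105

Multiples of 21 above 21: 21·2, 21·3, … . Need the cofactor coprime to 252/21 = 12.
Checking s = 2, 3, … the first with gcd(s, 12) = 1 is s = 5, giving 105.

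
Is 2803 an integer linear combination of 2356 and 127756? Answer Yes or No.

No

By Bézout, 2356u − 127756v = 2803 has integer solutions iff gcd(2356, 127756) | 2803.
Euclid: 127756 = 54·2356 + 532; 2356 = 4·532 + 228; 532 = 2·228 + 76; 228 = 3·76 + 0. gcd = 76; 2803 mod 76 = 67. No.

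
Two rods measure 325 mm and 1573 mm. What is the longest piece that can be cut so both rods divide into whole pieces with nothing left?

Euclid: 1573 = 4·325 + 273; 325 = 1·273 + 52; 273 = 5·52 + 13; 52 = 4·13 + 0. Last nonzero remainder: 13.

13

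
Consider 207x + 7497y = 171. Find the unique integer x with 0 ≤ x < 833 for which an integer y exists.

363

Euclid: 7497 = 36·207 + 45; 207 = 4·45 + 27; 45 = 1·27 + 18; 27 = 1·18 + 9; 18 = 2·9 + 0 → gcd = 9; 171 = 9·19.
Back-substitution yields 207·(326) + 7497·(-9) = 9, so one solution is x = 326·19 = 6194, y = -9·19 = -171.
Solutions in x differ by 7497/9 = 833; the one in [0, 833) is 6194 mod 833 = 363.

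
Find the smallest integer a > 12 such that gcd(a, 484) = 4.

16

484 = 4·121. Any a with gcd(a, 484) = 4 is a multiple of 4, say 4s, with s coprime to 121.
Need s > 12/4, so s ≥ 4. First s ≥ 4 with gcd(s, 121) = 1 is s = 4. Thus a = 4·4 = 16.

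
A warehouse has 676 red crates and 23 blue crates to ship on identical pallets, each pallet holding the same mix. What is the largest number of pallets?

676 = 2² · 13²
23 = 23
Common: 1 = 1

1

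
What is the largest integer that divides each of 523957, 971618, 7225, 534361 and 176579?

289

gcd(523957, 971618): 971618 = 1·523957 + 447661; 523957 = 1·447661 + 76296; 447661 = 5·76296 + 66181; 76296 = 1·66181 + 10115; 66181 = 6·10115 + 5491; 10115 = 1·5491 + 4624; 5491 = 1·4624 + 867; 4624 = 5·867 + 289; 867 = 3·289 + 0 → 289
gcd(289, 7225): 7225 = 25·289 + 0 → 289
gcd(289, 534361): 534361 = 1849·289 + 0 → 289
gcd(289, 176579): 176579 = 611·289 + 0 → 289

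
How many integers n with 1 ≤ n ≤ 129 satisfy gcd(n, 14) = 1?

56

14 = 2·7. Inclusion–exclusion on these primes:
129 − ⌊129/2⌋ − ⌊129/7⌋ + ⌊129/14⌋ = 56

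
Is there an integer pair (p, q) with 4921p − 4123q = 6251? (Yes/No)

Yes

gcd(4921, 4123): 4921 = 1·4123 + 798; 4123 = 5·798 + 133; 798 = 6·133 + 0 → 133
133 divides 6251, so a solution exists.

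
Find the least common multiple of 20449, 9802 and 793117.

20449 = 11² · 13²; 9802 = 2 · 13² · 29; 793117 = 13³ · 19²
lcm takes max exponent of each prime: 2 · 11² · 13³ · 19² · 29 = 5566095106

5566095106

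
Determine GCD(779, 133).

19

Euclid: 779 = 5·133 + 114; 133 = 1·114 + 19; 114 = 6·19 + 0. Last nonzero remainder: 19.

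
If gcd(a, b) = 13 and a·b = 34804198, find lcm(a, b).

gcd·lcm = product, so lcm = 34804198/13 = 2677246.

2677246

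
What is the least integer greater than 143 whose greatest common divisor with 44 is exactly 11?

165

44 = 11·4. Any m with gcd(m, 44) = 11 is a multiple of 11, say 11s, with s coprime to 4.
Need s > 143/11, so s ≥ 14. First s ≥ 14 with gcd(s, 4) = 1 is s = 15. Thus m = 11·15 = 165.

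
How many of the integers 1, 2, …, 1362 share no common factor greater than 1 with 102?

Prime factors of 102: 2, 3, 17. Count integers ≤ 1362 divisible by none of them.
By inclusion–exclusion: 1362 − ⌊1362/2⌋ − ⌊1362/3⌋ − ⌊1362/17⌋ + ⌊1362/6⌋ + ⌊1362/34⌋ + ⌊1362/51⌋ − ⌊1362/102⌋ = 427.

427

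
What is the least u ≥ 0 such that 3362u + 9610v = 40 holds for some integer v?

1575

Euclid: 9610 = 2·3362 + 2886; 3362 = 1·2886 + 476; 2886 = 6·476 + 30; 476 = 15·30 + 26; 30 = 1·26 + 4; 26 = 6·4 + 2; 4 = 2·2 + 0 → gcd = 2; 40 = 2·20.
Back-substitution yields 3362·(2241) + 9610·(-784) = 2, so one solution is u = 2241·20 = 44820, v = -784·20 = -15680.
Solutions in u differ by 9610/2 = 4805; the one in [0, 4805) is 44820 mod 4805 = 1575.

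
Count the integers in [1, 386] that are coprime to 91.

Prime factors of 91: 7, 13. Count integers ≤ 386 divisible by none of them.
By inclusion–exclusion: 386 − ⌊386/7⌋ − ⌊386/13⌋ + ⌊386/91⌋ = 306.

306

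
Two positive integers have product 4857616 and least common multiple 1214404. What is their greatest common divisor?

From gcd × lcm = ab: gcd = 4857616 / 1214404 = 4.

4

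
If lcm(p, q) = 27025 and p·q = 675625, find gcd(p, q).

25

From gcd × lcm = pq: gcd = 675625 / 27025 = 25.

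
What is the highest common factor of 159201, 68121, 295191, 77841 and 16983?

gcd(159201, 68121): 159201 = 2·68121 + 22959; 68121 = 2·22959 + 22203; 22959 = 1·22203 + 756; 22203 = 29·756 + 279; 756 = 2·279 + 198; 279 = 1·198 + 81; 198 = 2·81 + 36; 81 = 2·36 + 9; 36 = 4·9 + 0 → 9
gcd(9, 295191): 295191 = 32799·9 + 0 → 9
gcd(9, 77841): 77841 = 8649·9 + 0 → 9
gcd(9, 16983): 16983 = 1887·9 + 0 → 9

9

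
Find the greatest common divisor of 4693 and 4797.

Euclid: 4797 = 1·4693 + 104; 4693 = 45·104 + 13; 104 = 8·13 + 0. Last nonzero remainder: 13.

13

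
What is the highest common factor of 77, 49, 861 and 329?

7

77 = 7 · 11; 49 = 7²; 861 = 3 · 7 · 41; 329 = 7 · 47
gcd takes min exponent of each prime: 7 = 7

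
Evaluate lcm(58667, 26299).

762671

58667 = 7 · 17² · 29; 26299 = 7 · 13 · 17²
max exponents: 7 · 13 · 17² · 29 = 762671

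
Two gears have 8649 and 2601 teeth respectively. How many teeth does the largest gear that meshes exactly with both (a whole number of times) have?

8649 = 3² · 31²
2601 = 3² · 17²
Common: 3² = 9

9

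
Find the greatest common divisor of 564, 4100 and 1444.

564 = 2² · 3 · 47; 4100 = 2² · 5² · 41; 1444 = 2² · 19²
gcd takes min exponent of each prime: 2² = 4

4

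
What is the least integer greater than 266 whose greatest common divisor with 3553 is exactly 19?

285

3553 = 19·187. Any x with gcd(x, 3553) = 19 is a multiple of 19, say 19s, with s coprime to 187.
Need s > 266/19, so s ≥ 15. First s ≥ 15 with gcd(s, 187) = 1 is s = 15. Thus x = 19·15 = 285.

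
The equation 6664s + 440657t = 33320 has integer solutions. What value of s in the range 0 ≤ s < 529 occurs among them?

5

gcd(6664, 440657) = 833 (Euclid: 440657 = 66·6664 + 833; 6664 = 8·833 + 0), and 833 | 33320.
Extended Euclid: 6664·(-66) + 440657·(1) = 833. Scale by 40: s₀ = -2640.
General solution s = s₀ + 529k; reducing mod 529 gives s = 5 (and t = 0).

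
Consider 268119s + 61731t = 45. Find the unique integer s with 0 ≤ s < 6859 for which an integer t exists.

6626

gcd(268119, 61731) = 9 (Euclid: 268119 = 4·61731 + 21195; 61731 = 2·21195 + 19341; 21195 = 1·19341 + 1854; 19341 = 10·1854 + 801; 1854 = 2·801 + 252; 801 = 3·252 + 45; 252 = 5·45 + 27; 45 = 1·27 + 18; 27 = 1·18 + 9; 18 = 2·9 + 0), and 9 | 45.
Extended Euclid: 268119·(2697) + 61731·(-11714) = 9. Scale by 5: s₀ = 13485.
General solution s = s₀ + 6859k; reducing mod 6859 gives s = 6626 (and t = -28779).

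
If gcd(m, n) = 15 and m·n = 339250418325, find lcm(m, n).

22616694555

For any two positive integers, gcd × lcm equals their product. Hence lcm = 339250418325 / 15 = 22616694555.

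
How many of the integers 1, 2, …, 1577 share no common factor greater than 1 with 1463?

Prime factors of 1463: 7, 11, 19. Count integers ≤ 1577 divisible by none of them.
By inclusion–exclusion: 1577 − ⌊1577/7⌋ − ⌊1577/11⌋ − ⌊1577/19⌋ + ⌊1577/77⌋ + ⌊1577/133⌋ + ⌊1577/209⌋ − ⌊1577/1463⌋ = 1163.

1163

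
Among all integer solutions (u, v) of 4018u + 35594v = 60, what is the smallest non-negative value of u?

15166

Euclid: 35594 = 8·4018 + 3450; 4018 = 1·3450 + 568; 3450 = 6·568 + 42; 568 = 13·42 + 22; 42 = 1·22 + 20; 22 = 1·20 + 2; 20 = 10·2 + 0 → gcd = 2; 60 = 2·30.
Back-substitution yields 4018·(1692) + 35594·(-191) = 2, so one solution is u = 1692·30 = 50760, v = -191·30 = -5730.
Solutions in u differ by 35594/2 = 17797; the one in [0, 17797) is 50760 mod 17797 = 15166.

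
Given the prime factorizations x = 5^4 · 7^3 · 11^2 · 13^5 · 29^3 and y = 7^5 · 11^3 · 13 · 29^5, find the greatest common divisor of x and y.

13158816671

min exponent per shared prime: 7^3 · 11^2 · 13 · 29^3 = 13158816671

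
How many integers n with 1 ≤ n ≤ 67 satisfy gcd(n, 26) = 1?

31

26 = 2·13. Inclusion–exclusion on these primes:
67 − ⌊67/2⌋ − ⌊67/13⌋ + ⌊67/26⌋ = 31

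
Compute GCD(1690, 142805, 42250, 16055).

845

gcd(1690, 142805): 142805 = 84·1690 + 845; 1690 = 2·845 + 0 → 845
gcd(845, 42250): 42250 = 50·845 + 0 → 845
gcd(845, 16055): 16055 = 19·845 + 0 → 845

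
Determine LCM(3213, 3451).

93177

3213 = 3³ · 7 · 17; 3451 = 7 · 17 · 29
max exponents: 3³ · 7 · 17 · 29 = 93177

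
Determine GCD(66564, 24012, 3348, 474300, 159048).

36

66564 = 2² · 3² · 43²; 24012 = 2² · 3² · 23 · 29; 3348 = 2² · 3³ · 31; 474300 = 2² · 3² · 5² · 17 · 31; 159048 = 2³ · 3² · 47²
gcd takes min exponent of each prime: 2² · 3² = 36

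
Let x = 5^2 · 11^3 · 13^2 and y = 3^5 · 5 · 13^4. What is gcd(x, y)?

min exponent per shared prime: 5 · 13^2 = 845

845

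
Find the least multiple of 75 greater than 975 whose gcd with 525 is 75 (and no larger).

gcd(x, 525) = 75 forces 75 | x; write x = 75s. Then gcd(75s, 75·7) = 75·gcd(s, 7), so need gcd(s, 7) = 1.
75s > 975 gives s ≥ 14. The least s ≥ 14 coprime to 7 is 15, so x = 75·15 = 1125.

1125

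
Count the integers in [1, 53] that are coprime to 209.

47

Prime factors of 209: 11, 19. Count integers ≤ 53 divisible by none of them.
By inclusion–exclusion: 53 − ⌊53/11⌋ − ⌊53/19⌋ + ⌊53/209⌋ = 47.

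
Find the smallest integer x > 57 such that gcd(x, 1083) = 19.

76

Multiples of 19 above 57: 19·4, 19·5, … . Need the cofactor coprime to 1083/19 = 57.
Checking s = 4, 5, … the first with gcd(s, 57) = 1 is s = 4, giving 76.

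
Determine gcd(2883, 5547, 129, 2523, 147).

3

2883 = 3 · 31²; 5547 = 3 · 43²; 129 = 3 · 43; 2523 = 3 · 29²; 147 = 3 · 7²
gcd takes min exponent of each prime: 3 = 3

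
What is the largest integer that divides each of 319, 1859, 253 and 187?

11

319 = 11 · 29; 1859 = 11 · 13²; 253 = 11 · 23; 187 = 11 · 17
gcd takes min exponent of each prime: 11 = 11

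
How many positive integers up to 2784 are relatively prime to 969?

Prime factors of 969: 3, 17, 19. Count integers ≤ 2784 divisible by none of them.
By inclusion–exclusion: 2784 − ⌊2784/3⌋ − ⌊2784/17⌋ − ⌊2784/19⌋ + ⌊2784/51⌋ + ⌊2784/57⌋ + ⌊2784/323⌋ − ⌊2784/969⌋ = 1655.

1655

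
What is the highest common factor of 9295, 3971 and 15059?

11

gcd(9295, 3971): 9295 = 2·3971 + 1353; 3971 = 2·1353 + 1265; 1353 = 1·1265 + 88; 1265 = 14·88 + 33; 88 = 2·33 + 22; 33 = 1·22 + 11; 22 = 2·11 + 0 → 11
gcd(11, 15059): 15059 = 1369·11 + 0 → 11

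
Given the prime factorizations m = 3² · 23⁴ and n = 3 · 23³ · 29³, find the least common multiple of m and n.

61425379341

max exponent per prime: 3² · 23⁴ · 29³ = 61425379341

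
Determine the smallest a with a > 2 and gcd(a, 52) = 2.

6

gcd(a, 52) = 2 forces 2 | a; write a = 2s. Then gcd(2s, 2·26) = 2·gcd(s, 26), so need gcd(s, 26) = 1.
2s > 2 gives s ≥ 2. The least s ≥ 2 coprime to 26 is 3, so a = 2·3 = 6.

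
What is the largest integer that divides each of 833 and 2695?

833 = 7² · 17
2695 = 5 · 7² · 11
Common: 7² = 49

49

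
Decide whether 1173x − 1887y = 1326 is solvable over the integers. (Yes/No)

gcd(1173, 1887): 1887 = 1·1173 + 714; 1173 = 1·714 + 459; 714 = 1·459 + 255; 459 = 1·255 + 204; 255 = 1·204 + 51; 204 = 4·51 + 0 → 51
51 divides 1326, so a solution exists.

Yes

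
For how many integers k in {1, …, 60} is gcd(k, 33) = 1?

36

Prime factors of 33: 3, 11. Count integers ≤ 60 divisible by none of them.
By inclusion–exclusion: 60 − ⌊60/3⌋ − ⌊60/11⌋ + ⌊60/33⌋ = 36.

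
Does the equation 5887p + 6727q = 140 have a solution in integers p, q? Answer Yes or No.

Yes

gcd(5887, 6727): 6727 = 1·5887 + 840; 5887 = 7·840 + 7; 840 = 120·7 + 0 → 7
7 divides 140, so a solution exists.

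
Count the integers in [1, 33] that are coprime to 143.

143 = 11·13. Inclusion–exclusion on these primes:
33 − ⌊33/11⌋ − ⌊33/13⌋ + ⌊33/143⌋ = 28

28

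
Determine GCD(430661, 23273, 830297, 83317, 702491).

430661 = 7² · 11 · 17 · 47; 23273 = 17 · 37²; 830297 = 13² · 17³; 83317 = 13² · 17 · 29; 702491 = 17 · 31² · 43
gcd takes min exponent of each prime: 17 = 17

17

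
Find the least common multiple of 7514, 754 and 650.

7514 = 2 · 13 · 17²; 754 = 2 · 13 · 29; 650 = 2 · 5² · 13
lcm takes max exponent of each prime: 2 · 5² · 13 · 17² · 29 = 5447650

5447650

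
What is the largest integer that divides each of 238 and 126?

238 = 2 · 7 · 17
126 = 2 · 3² · 7
Common: 2 · 7 = 14

14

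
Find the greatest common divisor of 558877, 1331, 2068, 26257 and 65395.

gcd(558877, 1331): 558877 = 419·1331 + 1188; 1331 = 1·1188 + 143; 1188 = 8·143 + 44; 143 = 3·44 + 11; 44 = 4·11 + 0 → 11
gcd(11, 2068): 2068 = 188·11 + 0 → 11
gcd(11, 26257): 26257 = 2387·11 + 0 → 11
gcd(11, 65395): 65395 = 5945·11 + 0 → 11

11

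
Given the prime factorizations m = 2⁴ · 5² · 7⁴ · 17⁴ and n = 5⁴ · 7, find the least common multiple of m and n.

2005339210000

max exponent per prime: 2⁴ · 5⁴ · 7⁴ · 17⁴ = 2005339210000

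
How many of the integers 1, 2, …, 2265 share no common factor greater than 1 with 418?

975

418 = 2·11·19. Inclusion–exclusion on these primes:
2265 − ⌊2265/2⌋ − ⌊2265/11⌋ − ⌊2265/19⌋ + ⌊2265/22⌋ + ⌊2265/38⌋ + ⌊2265/209⌋ − ⌊2265/418⌋ = 975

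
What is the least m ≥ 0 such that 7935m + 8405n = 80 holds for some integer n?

Euclid: 8405 = 1·7935 + 470; 7935 = 16·470 + 415; 470 = 1·415 + 55; 415 = 7·55 + 30; 55 = 1·30 + 25; 30 = 1·25 + 5; 25 = 5·5 + 0 → gcd = 5; 80 = 5·16.
Back-substitution yields 7935·(304) + 8405·(-287) = 5, so one solution is m = 304·16 = 4864, n = -287·16 = -4592.
Solutions in m differ by 8405/5 = 1681; the one in [0, 1681) is 4864 mod 1681 = 1502.

1502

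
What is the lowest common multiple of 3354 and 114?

gcd first: 3354 = 29·114 + 48; 114 = 2·48 + 18; 48 = 2·18 + 12; 18 = 1·12 + 6; 12 = 2·6 + 0 → gcd = 6
lcm = 3354·114/gcd = 382356/6 = 63726

63726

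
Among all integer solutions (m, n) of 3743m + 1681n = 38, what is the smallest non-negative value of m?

256

gcd(3743, 1681) = 1 (Euclid: 3743 = 2·1681 + 381; 1681 = 4·381 + 157; 381 = 2·157 + 67; 157 = 2·67 + 23; 67 = 2·23 + 21; 23 = 1·21 + 2; 21 = 10·2 + 1; 2 = 2·1 + 0), and 1 | 38.
Extended Euclid: 3743·(803) + 1681·(-1788) = 1. Scale by 38: m₀ = 30514.
General solution m = m₀ + 1681t; reducing mod 1681 gives m = 256 (and n = -570).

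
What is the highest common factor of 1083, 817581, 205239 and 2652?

gcd(1083, 817581): 817581 = 754·1083 + 999; 1083 = 1·999 + 84; 999 = 11·84 + 75; 84 = 1·75 + 9; 75 = 8·9 + 3; 9 = 3·3 + 0 → 3
gcd(3, 205239): 205239 = 68413·3 + 0 → 3
gcd(3, 2652): 2652 = 884·3 + 0 → 3

3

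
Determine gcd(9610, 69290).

9610 = 2 · 5 · 31²
69290 = 2 · 5 · 13² · 41
Common: 2 · 5 = 10

10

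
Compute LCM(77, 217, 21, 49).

lcm(77, 217) = 77·217/gcd = 16709/7 = 2387
lcm(2387, 21) = 2387·21/gcd = 50127/7 = 7161
lcm(7161, 49) = 7161·49/gcd = 350889/7 = 50127

50127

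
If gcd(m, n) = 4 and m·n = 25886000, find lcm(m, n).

Since gcd(m,n)·lcm(m,n) = mn, lcm = 25886000/4 = 6471500.

6471500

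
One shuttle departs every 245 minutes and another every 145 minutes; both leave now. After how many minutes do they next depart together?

gcd first: 245 = 1·145 + 100; 145 = 1·100 + 45; 100 = 2·45 + 10; 45 = 4·10 + 5; 10 = 2·5 + 0 → gcd = 5
lcm = 245·145/gcd = 35525/5 = 7105

7105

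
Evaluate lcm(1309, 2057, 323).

lcm(1309, 2057) = 1309·2057/gcd = 2692613/187 = 14399
lcm(14399, 323) = 14399·323/gcd = 4650877/17 = 273581

273581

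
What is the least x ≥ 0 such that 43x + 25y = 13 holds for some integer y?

gcd(43, 25) = 1 (Euclid: 43 = 1·25 + 18; 25 = 1·18 + 7; 18 = 2·7 + 4; 7 = 1·4 + 3; 4 = 1·3 + 1; 3 = 3·1 + 0), and 1 | 13.
Extended Euclid: 43·(7) + 25·(-12) = 1. Scale by 13: x₀ = 91.
General solution x = x₀ + 25t; reducing mod 25 gives x = 16 (and y = -27).

16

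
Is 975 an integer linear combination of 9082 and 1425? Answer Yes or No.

No

By Bézout, 9082x + 1425y = 975 has integer solutions iff gcd(9082, 1425) | 975.
Euclid: 9082 = 6·1425 + 532; 1425 = 2·532 + 361; 532 = 1·361 + 171; 361 = 2·171 + 19; 171 = 9·19 + 0. gcd = 19; 975 mod 19 = 6. No.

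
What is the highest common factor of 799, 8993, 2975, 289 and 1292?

799 = 17 · 47; 8993 = 17 · 23²; 2975 = 5² · 7 · 17; 289 = 17²; 1292 = 2² · 17 · 19
gcd takes min exponent of each prime: 17 = 17

17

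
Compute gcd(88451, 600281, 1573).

gcd(88451, 600281): 600281 = 6·88451 + 69575; 88451 = 1·69575 + 18876; 69575 = 3·18876 + 12947; 18876 = 1·12947 + 5929; 12947 = 2·5929 + 1089; 5929 = 5·1089 + 484; 1089 = 2·484 + 121; 484 = 4·121 + 0 → 121
gcd(121, 1573): 1573 = 13·121 + 0 → 121

121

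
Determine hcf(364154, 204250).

Euclid: 364154 = 1·204250 + 159904; 204250 = 1·159904 + 44346; 159904 = 3·44346 + 26866; 44346 = 1·26866 + 17480; 26866 = 1·17480 + 9386; 17480 = 1·9386 + 8094; 9386 = 1·8094 + 1292; 8094 = 6·1292 + 342; 1292 = 3·342 + 266; 342 = 1·266 + 76; 266 = 3·76 + 38; 76 = 2·38 + 0. Last nonzero remainder: 38.

38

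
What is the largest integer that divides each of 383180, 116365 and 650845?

85

gcd(383180, 116365): 383180 = 3·116365 + 34085; 116365 = 3·34085 + 14110; 34085 = 2·14110 + 5865; 14110 = 2·5865 + 2380; 5865 = 2·2380 + 1105; 2380 = 2·1105 + 170; 1105 = 6·170 + 85; 170 = 2·85 + 0 → 85
gcd(85, 650845): 650845 = 7657·85 + 0 → 85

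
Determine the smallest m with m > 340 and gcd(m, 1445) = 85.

425

Multiples of 85 above 340: 85·5, 85·6, … . Need the cofactor coprime to 1445/85 = 17.
Checking s = 5, 6, … the first with gcd(s, 17) = 1 is s = 5, giving 425.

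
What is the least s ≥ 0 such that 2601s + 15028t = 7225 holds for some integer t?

49

gcd(2601, 15028) = 289 (Euclid: 15028 = 5·2601 + 2023; 2601 = 1·2023 + 578; 2023 = 3·578 + 289; 578 = 2·289 + 0), and 289 | 7225.
Extended Euclid: 2601·(-23) + 15028·(4) = 289. Scale by 25: s₀ = -575.
General solution s = s₀ + 52k; reducing mod 52 gives s = 49 (and t = -8).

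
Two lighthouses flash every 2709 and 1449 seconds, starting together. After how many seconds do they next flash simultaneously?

62307

2709 = 3² · 7 · 43; 1449 = 3² · 7 · 23
max exponents: 3² · 7 · 23 · 43 = 62307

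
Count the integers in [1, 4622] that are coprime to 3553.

3747

3553 = 11·17·19. Inclusion–exclusion on these primes:
4622 − ⌊4622/11⌋ − ⌊4622/17⌋ − ⌊4622/19⌋ + ⌊4622/187⌋ + ⌊4622/209⌋ + ⌊4622/323⌋ − ⌊4622/3553⌋ = 3747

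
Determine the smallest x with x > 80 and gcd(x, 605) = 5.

gcd(x, 605) = 5 forces 5 | x; write x = 5s. Then gcd(5s, 5·121) = 5·gcd(s, 121), so need gcd(s, 121) = 1.
5s > 80 gives s ≥ 17. The least s ≥ 17 coprime to 121 is 17, so x = 5·17 = 85.

85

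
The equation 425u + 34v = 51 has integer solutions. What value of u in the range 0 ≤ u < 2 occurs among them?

1

gcd(425, 34) = 17 (Euclid: 425 = 12·34 + 17; 34 = 2·17 + 0), and 17 | 51.
Extended Euclid: 425·(1) + 34·(-12) = 17. Scale by 3: u₀ = 3.
General solution u = u₀ + 2t; reducing mod 2 gives u = 1 (and v = -11).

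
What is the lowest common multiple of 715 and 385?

715 = 5 · 11 · 13; 385 = 5 · 7 · 11
max exponents: 5 · 7 · 11 · 13 = 5005

5005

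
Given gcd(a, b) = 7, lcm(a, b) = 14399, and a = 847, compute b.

119

a·b = gcd·lcm = 7·14399 = 100793, so b = 100793/847 = 119.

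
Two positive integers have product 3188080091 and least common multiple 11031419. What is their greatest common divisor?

From gcd × lcm = uv: gcd = 3188080091 / 11031419 = 289.

289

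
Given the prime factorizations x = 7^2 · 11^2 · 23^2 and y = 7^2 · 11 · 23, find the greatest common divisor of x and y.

min exponent per shared prime: 7^2 · 11 · 23 = 12397

12397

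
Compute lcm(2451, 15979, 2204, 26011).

2451 = 3 · 19 · 43; 15979 = 19 · 29²; 2204 = 2² · 19 · 29; 26011 = 19 · 37²
lcm takes max exponent of each prime: 2² · 3 · 19 · 29² · 37² · 43 = 11287629516

11287629516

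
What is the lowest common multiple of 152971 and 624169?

1049228089

152971 = 7 · 13 · 41²; 624169 = 7 · 13 · 19³
max exponents: 7 · 13 · 19³ · 41² = 1049228089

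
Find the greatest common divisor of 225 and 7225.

Euclid: 7225 = 32·225 + 25; 225 = 9·25 + 0. Last nonzero remainder: 25.

25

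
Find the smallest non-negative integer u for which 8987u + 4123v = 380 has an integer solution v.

Euclid: 8987 = 2·4123 + 741; 4123 = 5·741 + 418; 741 = 1·418 + 323; 418 = 1·323 + 95; 323 = 3·95 + 38; 95 = 2·38 + 19; 38 = 2·19 + 0 → gcd = 19; 380 = 19·20.
Back-substitution yields 8987·(-89) + 4123·(194) = 19, so one solution is u = -89·20 = -1780, v = 194·20 = 3880.
Solutions in u differ by 4123/19 = 217; the one in [0, 217) is -1780 mod 217 = 173.

173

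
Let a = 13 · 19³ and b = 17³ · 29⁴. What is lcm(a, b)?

max exponent per prime: 13 · 17³ · 19³ · 29⁴ = 309843871766351

309843871766351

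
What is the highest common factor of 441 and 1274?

49

441 = 3² · 7²
1274 = 2 · 7² · 13
Common: 7² = 49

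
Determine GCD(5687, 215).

1

Euclid: 5687 = 26·215 + 97; 215 = 2·97 + 21; 97 = 4·21 + 13; 21 = 1·13 + 8; 13 = 1·8 + 5; 8 = 1·5 + 3; 5 = 1·3 + 2; 3 = 1·2 + 1; 2 = 2·1 + 0. Last nonzero remainder: 1.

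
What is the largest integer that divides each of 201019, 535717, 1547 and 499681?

91

201019 = 7 · 13 · 47²; 535717 = 7² · 13 · 29²; 1547 = 7 · 13 · 17; 499681 = 7 · 13 · 17² · 19
gcd takes min exponent of each prime: 7 · 13 = 91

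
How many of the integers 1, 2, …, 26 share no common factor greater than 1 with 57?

57 = 3·19. Inclusion–exclusion on these primes:
26 − ⌊26/3⌋ − ⌊26/19⌋ + ⌊26/57⌋ = 17

17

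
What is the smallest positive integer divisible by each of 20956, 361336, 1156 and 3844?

lcm(20956, 361336) = 20956·361336/gcd = 7572157216/124 = 61065784
lcm(61065784, 1156) = 61065784·1156/gcd = 70592046304/4 = 17648011576
lcm(17648011576, 3844) = 17648011576·3844/gcd = 67838956498144/3844 = 17648011576

17648011576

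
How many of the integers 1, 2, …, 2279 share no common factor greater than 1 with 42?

Prime factors of 42: 2, 3, 7. Count integers ≤ 2279 divisible by none of them.
By inclusion–exclusion: 2279 − ⌊2279/2⌋ − ⌊2279/3⌋ − ⌊2279/7⌋ + ⌊2279/6⌋ + ⌊2279/14⌋ + ⌊2279/21⌋ − ⌊2279/42⌋ = 651.

651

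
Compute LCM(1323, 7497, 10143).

1323 = 3³ · 7²; 7497 = 3² · 7² · 17; 10143 = 3² · 7² · 23
lcm takes max exponent of each prime: 3³ · 7² · 17 · 23 = 517293

517293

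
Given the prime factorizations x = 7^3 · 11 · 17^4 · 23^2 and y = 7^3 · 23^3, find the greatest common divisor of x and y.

181447

min exponent per shared prime: 7^3 · 23^2 = 181447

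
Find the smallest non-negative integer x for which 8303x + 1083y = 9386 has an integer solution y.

1

Reduce mod 1083: 8303x ≡ 9386 (mod 1083). With g = gcd(8303, 1083) = 361 dividing 9386, divide through: 23x ≡ 26 (mod 3).
Since gcd(23, 3) = 1, x ≡ 26·(23)⁻¹ ≡ 1 (mod 3). Smallest non-negative: 1.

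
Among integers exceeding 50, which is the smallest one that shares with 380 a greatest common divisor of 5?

Multiples of 5 above 50: 5·11, 5·12, … . Need the cofactor coprime to 380/5 = 76.
Checking s = 11, 12, … the first with gcd(s, 76) = 1 is s = 11, giving 55.

55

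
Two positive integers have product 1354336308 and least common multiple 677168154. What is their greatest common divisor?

2

From gcd × lcm = uv: gcd = 1354336308 / 677168154 = 2.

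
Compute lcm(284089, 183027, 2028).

1230673548

lcm(284089, 183027) = 284089·183027/gcd = 51995957403/169 = 307668387
lcm(307668387, 2028) = 307668387·2028/gcd = 623951488836/507 = 1230673548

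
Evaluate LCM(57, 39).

gcd first: 57 = 1·39 + 18; 39 = 2·18 + 3; 18 = 6·3 + 0 → gcd = 3
lcm = 57·39/gcd = 2223/3 = 741

741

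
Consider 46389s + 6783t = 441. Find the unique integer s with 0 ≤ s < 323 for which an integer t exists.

217

Euclid: 46389 = 6·6783 + 5691; 6783 = 1·5691 + 1092; 5691 = 5·1092 + 231; 1092 = 4·231 + 168; 231 = 1·168 + 63; 168 = 2·63 + 42; 63 = 1·42 + 21; 42 = 2·21 + 0 → gcd = 21; 441 = 21·21.
Back-substitution yields 46389·(118) + 6783·(-807) = 21, so one solution is s = 118·21 = 2478, t = -807·21 = -16947.
Solutions in s differ by 6783/21 = 323; the one in [0, 323) is 2478 mod 323 = 217.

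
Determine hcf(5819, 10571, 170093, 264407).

gcd(5819, 10571): 10571 = 1·5819 + 4752; 5819 = 1·4752 + 1067; 4752 = 4·1067 + 484; 1067 = 2·484 + 99; 484 = 4·99 + 88; 99 = 1·88 + 11; 88 = 8·11 + 0 → 11
gcd(11, 170093): 170093 = 15463·11 + 0 → 11
gcd(11, 264407): 264407 = 24037·11 + 0 → 11

11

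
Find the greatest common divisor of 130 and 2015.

130 = 2 · 5 · 13
2015 = 5 · 13 · 31
Common: 5 · 13 = 65

65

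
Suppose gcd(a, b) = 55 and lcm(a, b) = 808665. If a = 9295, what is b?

4785

a·b = gcd·lcm = 55·808665 = 44476575, so b = 44476575/9295 = 4785.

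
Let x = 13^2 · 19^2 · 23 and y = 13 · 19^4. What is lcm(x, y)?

506557727

max exponent per prime: 13^2 · 19^4 · 23 = 506557727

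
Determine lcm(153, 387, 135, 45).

153 = 3² · 17; 387 = 3² · 43; 135 = 3³ · 5; 45 = 3² · 5
lcm takes max exponent of each prime: 3³ · 5 · 17 · 43 = 98685

98685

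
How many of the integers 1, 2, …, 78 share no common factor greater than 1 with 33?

47

33 = 3·11. Inclusion–exclusion on these primes:
78 − ⌊78/3⌋ − ⌊78/11⌋ + ⌊78/33⌋ = 47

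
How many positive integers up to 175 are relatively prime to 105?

105 = 3·5·7. Inclusion–exclusion on these primes:
175 − ⌊175/3⌋ − ⌊175/5⌋ − ⌊175/7⌋ + ⌊175/15⌋ + ⌊175/21⌋ + ⌊175/35⌋ − ⌊175/105⌋ = 80

80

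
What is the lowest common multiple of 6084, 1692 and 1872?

1143792

6084 = 2² · 3² · 13²; 1692 = 2² · 3² · 47; 1872 = 2⁴ · 3² · 13
lcm takes max exponent of each prime: 2⁴ · 3² · 13² · 47 = 1143792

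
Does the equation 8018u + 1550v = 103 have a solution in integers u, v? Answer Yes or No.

By Bézout, 8018u + 1550v = 103 has integer solutions iff gcd(8018, 1550) | 103.
Euclid: 8018 = 5·1550 + 268; 1550 = 5·268 + 210; 268 = 1·210 + 58; 210 = 3·58 + 36; 58 = 1·36 + 22; 36 = 1·22 + 14; 22 = 1·14 + 8; 14 = 1·8 + 6; 8 = 1·6 + 2; 6 = 3·2 + 0. gcd = 2; 103 mod 2 = 1. No.

No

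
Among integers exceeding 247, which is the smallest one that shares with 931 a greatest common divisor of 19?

285

Multiples of 19 above 247: 19·14, 19·15, … . Need the cofactor coprime to 931/19 = 49.
Checking s = 14, 15, … the first with gcd(s, 49) = 1 is s = 15, giving 285.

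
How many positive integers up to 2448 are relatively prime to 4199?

4199 = 13·17·19. Inclusion–exclusion on these primes:
2448 − ⌊2448/13⌋ − ⌊2448/17⌋ − ⌊2448/19⌋ + ⌊2448/221⌋ + ⌊2448/247⌋ + ⌊2448/323⌋ − ⌊2448/4199⌋ = 2015

2015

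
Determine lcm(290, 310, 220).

197780

290 = 2 · 5 · 29; 310 = 2 · 5 · 31; 220 = 2² · 5 · 11
lcm takes max exponent of each prime: 2² · 5 · 11 · 29 · 31 = 197780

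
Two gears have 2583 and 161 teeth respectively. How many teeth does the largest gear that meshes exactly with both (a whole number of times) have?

7

2583 = 3² · 7 · 41
161 = 7 · 23
Common: 7 = 7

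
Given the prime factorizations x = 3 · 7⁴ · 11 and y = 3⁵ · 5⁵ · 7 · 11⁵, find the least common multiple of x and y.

293637745603125

max exponent per prime: 3⁵ · 5⁵ · 7⁴ · 11⁵ = 293637745603125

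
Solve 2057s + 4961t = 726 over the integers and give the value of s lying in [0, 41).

Euclid: 4961 = 2·2057 + 847; 2057 = 2·847 + 363; 847 = 2·363 + 121; 363 = 3·121 + 0 → gcd = 121; 726 = 121·6.
Back-substitution yields 2057·(-12) + 4961·(5) = 121, so one solution is s = -12·6 = -72, t = 5·6 = 30.
Solutions in s differ by 4961/121 = 41; the one in [0, 41) is -72 mod 41 = 10.

10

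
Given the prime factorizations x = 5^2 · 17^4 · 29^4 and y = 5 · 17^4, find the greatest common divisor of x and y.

417605

min exponent per shared prime: 5 · 17^4 = 417605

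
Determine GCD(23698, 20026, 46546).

34

23698 = 2 · 17² · 41; 20026 = 2 · 17 · 19 · 31; 46546 = 2 · 17 · 37²
gcd takes min exponent of each prime: 2 · 17 = 34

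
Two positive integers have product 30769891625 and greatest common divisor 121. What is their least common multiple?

gcd·lcm = product, so lcm = 30769891625/121 = 254296625.

254296625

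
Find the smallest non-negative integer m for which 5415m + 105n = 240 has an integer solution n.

4

gcd(5415, 105) = 15 (Euclid: 5415 = 51·105 + 60; 105 = 1·60 + 45; 60 = 1·45 + 15; 45 = 3·15 + 0), and 15 | 240.
Extended Euclid: 5415·(2) + 105·(-103) = 15. Scale by 16: m₀ = 32.
General solution m = m₀ + 7t; reducing mod 7 gives m = 4 (and n = -204).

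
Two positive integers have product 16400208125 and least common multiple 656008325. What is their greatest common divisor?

From gcd × lcm = ab: gcd = 16400208125 / 656008325 = 25.

25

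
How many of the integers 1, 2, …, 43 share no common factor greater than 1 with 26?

20

Prime factors of 26: 2, 13. Count integers ≤ 43 divisible by none of them.
By inclusion–exclusion: 43 − ⌊43/2⌋ − ⌊43/13⌋ + ⌊43/26⌋ = 20.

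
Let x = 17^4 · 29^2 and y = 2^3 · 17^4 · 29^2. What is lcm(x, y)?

561929288

max exponent per prime: 2^3 · 17^4 · 29^2 = 561929288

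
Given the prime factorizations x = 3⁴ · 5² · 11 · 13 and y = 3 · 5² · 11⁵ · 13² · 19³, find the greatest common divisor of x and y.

10725

min exponent per shared prime: 3 · 5² · 11 · 13 = 10725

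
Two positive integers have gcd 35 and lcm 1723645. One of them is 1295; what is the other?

46585

m·n = gcd·lcm = 35·1723645 = 60327575, so n = 60327575/1295 = 46585.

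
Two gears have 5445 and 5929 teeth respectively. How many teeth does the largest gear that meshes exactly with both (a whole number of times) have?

5445 = 3² · 5 · 11²
5929 = 7² · 11²
Common: 11² = 121

121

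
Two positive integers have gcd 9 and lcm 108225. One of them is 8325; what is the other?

117

m·n = gcd·lcm = 9·108225 = 974025, so n = 974025/8325 = 117.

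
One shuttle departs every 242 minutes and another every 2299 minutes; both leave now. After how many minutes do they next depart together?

4598

gcd first: 2299 = 9·242 + 121; 242 = 2·121 + 0 → gcd = 121
lcm = 242·2299/gcd = 556358/121 = 4598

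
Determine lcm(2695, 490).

5390

gcd first: 2695 = 5·490 + 245; 490 = 2·245 + 0 → gcd = 245
lcm = 2695·490/gcd = 1320550/245 = 5390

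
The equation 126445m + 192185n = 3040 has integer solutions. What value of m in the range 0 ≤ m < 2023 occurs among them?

1754

Euclid: 192185 = 1·126445 + 65740; 126445 = 1·65740 + 60705; 65740 = 1·60705 + 5035; 60705 = 12·5035 + 285; 5035 = 17·285 + 190; 285 = 1·190 + 95; 190 = 2·95 + 0 → gcd = 95; 3040 = 95·32.
Back-substitution yields 126445·(687) + 192185·(-452) = 95, so one solution is m = 687·32 = 21984, n = -452·32 = -14464.
Solutions in m differ by 192185/95 = 2023; the one in [0, 2023) is 21984 mod 2023 = 1754.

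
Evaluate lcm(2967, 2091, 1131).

779635623

2967 = 3 · 23 · 43; 2091 = 3 · 17 · 41; 1131 = 3 · 13 · 29
lcm takes max exponent of each prime: 3 · 13 · 17 · 23 · 29 · 41 · 43 = 779635623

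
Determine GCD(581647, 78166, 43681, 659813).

581647 = 11³ · 19 · 23; 78166 = 2 · 11² · 17 · 19; 43681 = 11² · 19²; 659813 = 7 · 11² · 19 · 41
gcd takes min exponent of each prime: 11² · 19 = 2299

2299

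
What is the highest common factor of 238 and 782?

Euclid: 782 = 3·238 + 68; 238 = 3·68 + 34; 68 = 2·34 + 0. Last nonzero remainder: 34.

34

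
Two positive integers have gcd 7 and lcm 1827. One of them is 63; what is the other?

203

a·b = gcd·lcm = 7·1827 = 12789, so b = 12789/63 = 203.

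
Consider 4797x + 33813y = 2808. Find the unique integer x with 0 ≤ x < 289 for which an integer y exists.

205

Reduce mod 33813: 4797x ≡ 2808 (mod 33813). With g = gcd(4797, 33813) = 117 dividing 2808, divide through: 41x ≡ 24 (mod 289).
Since gcd(41, 289) = 1, x ≡ 24·(41)⁻¹ ≡ 205 (mod 289). Smallest non-negative: 205.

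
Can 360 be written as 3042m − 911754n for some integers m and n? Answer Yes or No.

By Bézout, 3042m − 911754n = 360 has integer solutions iff gcd(3042, 911754) | 360.
Euclid: 911754 = 299·3042 + 2196; 3042 = 1·2196 + 846; 2196 = 2·846 + 504; 846 = 1·504 + 342; 504 = 1·342 + 162; 342 = 2·162 + 18; 162 = 9·18 + 0. gcd = 18; 360 mod 18 = 0. Yes.

Yes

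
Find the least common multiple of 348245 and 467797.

gcd first: 467797 = 1·348245 + 119552; 348245 = 2·119552 + 109141; 119552 = 1·109141 + 10411; 109141 = 10·10411 + 5031; 10411 = 2·5031 + 349; 5031 = 14·349 + 145; 349 = 2·145 + 59; 145 = 2·59 + 27; 59 = 2·27 + 5; 27 = 5·5 + 2; 5 = 2·2 + 1; 2 = 2·1 + 0 → gcd = 1
lcm = 348245·467797/gcd = 162907966265/1 = 162907966265

162907966265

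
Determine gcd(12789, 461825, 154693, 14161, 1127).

49

12789 = 3² · 7² · 29; 461825 = 5² · 7² · 13 · 29; 154693 = 7³ · 11 · 41; 14161 = 7² · 17²; 1127 = 7² · 23
gcd takes min exponent of each prime: 7² = 49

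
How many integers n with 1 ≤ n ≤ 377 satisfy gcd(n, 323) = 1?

337

323 = 17·19. Inclusion–exclusion on these primes:
377 − ⌊377/17⌋ − ⌊377/19⌋ + ⌊377/323⌋ = 337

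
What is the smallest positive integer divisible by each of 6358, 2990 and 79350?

6358 = 2 · 11 · 17²; 2990 = 2 · 5 · 13 · 23; 79350 = 2 · 3 · 5² · 23²
lcm takes max exponent of each prime: 2 · 3 · 5² · 11 · 13 · 17² · 23² = 3279297450

3279297450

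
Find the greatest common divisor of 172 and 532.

4

Euclid: 532 = 3·172 + 16; 172 = 10·16 + 12; 16 = 1·12 + 4; 12 = 3·4 + 0. Last nonzero remainder: 4.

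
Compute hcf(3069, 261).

9

3069 = 3² · 11 · 31
261 = 3² · 29
Common: 3² = 9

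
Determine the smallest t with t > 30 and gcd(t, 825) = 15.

45

825 = 15·55. Any t with gcd(t, 825) = 15 is a multiple of 15, say 15s, with s coprime to 55.
Need s > 30/15, so s ≥ 3. First s ≥ 3 with gcd(s, 55) = 1 is s = 3. Thus t = 15·3 = 45.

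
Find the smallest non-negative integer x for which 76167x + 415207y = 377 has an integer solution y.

Reduce mod 415207: 76167x ≡ 377 (mod 415207). With g = gcd(76167, 415207) = 13 dividing 377, divide through: 5859x ≡ 29 (mod 31939).
Since gcd(5859, 31939) = 1, x ≡ 29·(5859)⁻¹ ≡ 21200 (mod 31939). Smallest non-negative: 21200.

21200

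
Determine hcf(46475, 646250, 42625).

275

46475 = 5² · 11 · 13²; 646250 = 2 · 5⁴ · 11 · 47; 42625 = 5³ · 11 · 31
gcd takes min exponent of each prime: 5² · 11 = 275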